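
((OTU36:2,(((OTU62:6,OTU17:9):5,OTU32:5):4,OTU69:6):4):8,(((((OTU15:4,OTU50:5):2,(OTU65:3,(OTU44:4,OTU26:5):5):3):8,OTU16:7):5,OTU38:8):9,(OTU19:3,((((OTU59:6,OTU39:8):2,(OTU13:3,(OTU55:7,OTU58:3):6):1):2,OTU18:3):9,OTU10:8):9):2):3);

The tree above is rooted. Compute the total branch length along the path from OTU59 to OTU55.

22

The path runs OTU59 → … → MRCA → … → OTU55; the MRCA is the node subtending ((OTU59,OTU39),(OTU13,(OTU55,OTU58))).
Branch lengths along that path: 6 + 2 + 1 + 6 + 7 = 22.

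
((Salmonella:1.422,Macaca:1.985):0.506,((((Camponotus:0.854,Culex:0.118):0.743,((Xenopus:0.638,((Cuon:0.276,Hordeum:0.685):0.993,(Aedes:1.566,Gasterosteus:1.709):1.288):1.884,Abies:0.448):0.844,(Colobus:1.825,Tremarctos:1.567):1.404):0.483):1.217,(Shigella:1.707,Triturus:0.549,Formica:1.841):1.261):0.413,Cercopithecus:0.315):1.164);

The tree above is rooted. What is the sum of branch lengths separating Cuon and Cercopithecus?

6.425

The path runs Cuon → … → MRCA → … → Cercopithecus; the MRCA is the node subtending ((((Camponotus,Culex),((Xenopus,((Cuon,Hordeum),(Aedes,Gasterosteus)),Abies),(Colobus,Tremarctos))),(Shigella,Triturus,Formica)),Cercopithecus).
Branch lengths along that path: 0.276 + 0.993 + 1.884 + 0.844 + 0.483 + 1.217 + 0.413 + 0.315 = 6.425.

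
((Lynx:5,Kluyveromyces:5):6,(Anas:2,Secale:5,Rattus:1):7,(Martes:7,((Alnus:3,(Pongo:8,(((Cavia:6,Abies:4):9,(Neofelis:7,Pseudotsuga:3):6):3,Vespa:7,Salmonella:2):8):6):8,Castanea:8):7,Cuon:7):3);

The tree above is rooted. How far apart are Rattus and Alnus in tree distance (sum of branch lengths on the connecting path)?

29

The path runs Rattus → … → MRCA → … → Alnus; the MRCA is the root of the tree.
Branch lengths along that path: 1 + 7 + 3 + 7 + 8 + 3 = 29.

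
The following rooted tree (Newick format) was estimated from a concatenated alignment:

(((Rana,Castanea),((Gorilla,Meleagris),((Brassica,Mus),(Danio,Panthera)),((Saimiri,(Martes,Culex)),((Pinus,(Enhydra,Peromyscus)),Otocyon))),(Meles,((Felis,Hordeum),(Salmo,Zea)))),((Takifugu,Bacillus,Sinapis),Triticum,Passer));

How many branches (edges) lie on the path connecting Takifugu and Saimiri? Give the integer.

8

The MRCA of Takifugu and Saimiri is the root of the tree.
From Takifugu up to that node: 3 branches. From Saimiri up to the same node: 5 branches. Total: 3 + 5 = 8.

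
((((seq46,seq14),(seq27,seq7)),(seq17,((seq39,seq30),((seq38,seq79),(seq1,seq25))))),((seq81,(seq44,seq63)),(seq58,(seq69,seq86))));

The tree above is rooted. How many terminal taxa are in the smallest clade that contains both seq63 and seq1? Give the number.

The MRCA of seq63 and seq1 is the root, so the clade is the entire tree.
That clade contains 17 terminal taxa: seq1, seq14, seq17, seq25, seq27, seq30, seq38, seq39, seq44, seq46, seq58, seq63, seq69, seq7, seq79, seq81, seq86.

17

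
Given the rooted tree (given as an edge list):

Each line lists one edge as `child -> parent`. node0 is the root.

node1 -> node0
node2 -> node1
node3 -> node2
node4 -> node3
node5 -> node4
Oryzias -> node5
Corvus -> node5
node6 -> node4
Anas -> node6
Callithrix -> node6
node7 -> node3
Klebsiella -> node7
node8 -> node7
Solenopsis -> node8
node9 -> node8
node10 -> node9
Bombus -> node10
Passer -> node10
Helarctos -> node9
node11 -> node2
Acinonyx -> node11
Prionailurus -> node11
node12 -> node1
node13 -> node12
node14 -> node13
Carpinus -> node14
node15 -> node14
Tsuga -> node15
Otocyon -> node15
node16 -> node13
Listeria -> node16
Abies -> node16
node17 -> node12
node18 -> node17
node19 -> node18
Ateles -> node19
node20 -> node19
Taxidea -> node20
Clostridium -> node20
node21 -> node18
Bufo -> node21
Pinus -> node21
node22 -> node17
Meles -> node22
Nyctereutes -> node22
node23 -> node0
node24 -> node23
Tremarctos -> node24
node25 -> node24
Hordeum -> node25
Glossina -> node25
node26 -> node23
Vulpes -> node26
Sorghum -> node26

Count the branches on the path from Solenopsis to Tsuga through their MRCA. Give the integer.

The MRCA of Solenopsis and Tsuga is the node subtending (((((Oryzias,Corvus),(Anas,Callithrix)),(Klebsiella,(Solenopsis,((Bombus,Passer),Helarctos)))),(Acinonyx,Prionailurus)),(((Carpinus,(Tsuga,Otocyon)),(Listeria,Abies)),(((Ateles,(Taxidea,Clostridium)),(Bufo,Pinus)),(Meles,Nyctereutes)))).
From Solenopsis up to that node: 5 branches. From Tsuga up to the same node: 5 branches. Total: 5 + 5 = 10.

10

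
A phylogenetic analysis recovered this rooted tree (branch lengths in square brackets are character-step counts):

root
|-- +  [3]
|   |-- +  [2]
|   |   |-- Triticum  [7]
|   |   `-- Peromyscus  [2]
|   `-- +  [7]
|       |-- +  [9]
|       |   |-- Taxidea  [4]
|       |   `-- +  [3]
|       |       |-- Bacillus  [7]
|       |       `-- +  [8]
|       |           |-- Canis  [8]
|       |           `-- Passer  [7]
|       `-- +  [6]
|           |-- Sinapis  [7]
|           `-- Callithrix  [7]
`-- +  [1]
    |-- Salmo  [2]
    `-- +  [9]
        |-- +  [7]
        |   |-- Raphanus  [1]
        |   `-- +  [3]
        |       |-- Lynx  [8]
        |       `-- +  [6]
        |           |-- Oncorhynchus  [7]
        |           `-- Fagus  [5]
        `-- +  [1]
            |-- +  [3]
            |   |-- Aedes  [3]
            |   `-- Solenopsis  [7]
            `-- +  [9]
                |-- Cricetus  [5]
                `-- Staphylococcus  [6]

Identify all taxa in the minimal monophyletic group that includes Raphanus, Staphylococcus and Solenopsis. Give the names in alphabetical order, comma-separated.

Aedes, Cricetus, Fagus, Lynx, Oncorhynchus, Raphanus, Solenopsis, Staphylococcus

Tracing Raphanus: it sits inside (Raphanus,(Lynx,(Oncorhynchus,Fagus))).
Tracing Staphylococcus: it sits inside (Cricetus,Staphylococcus).
Tracing Solenopsis: it sits inside (Aedes,Solenopsis).
The smallest clade enclosing all 3 is ((Raphanus,(Lynx,(Oncorhynchus,Fagus))),((Aedes,Solenopsis),(Cricetus,Staphylococcus))); the answer is its 8 terminal taxa in alphabetical order.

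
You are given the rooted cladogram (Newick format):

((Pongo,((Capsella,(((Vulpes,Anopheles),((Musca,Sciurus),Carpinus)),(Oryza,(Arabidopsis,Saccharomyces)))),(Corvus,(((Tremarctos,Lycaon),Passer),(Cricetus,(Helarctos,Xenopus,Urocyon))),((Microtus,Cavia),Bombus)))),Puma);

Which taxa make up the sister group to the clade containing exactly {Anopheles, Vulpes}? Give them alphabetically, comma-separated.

The clade containing exactly {Anopheles, Vulpes} attaches to the tree at the node subtending ((Vulpes,Anopheles),((Musca,Sciurus),Carpinus)).
The other lineage descending from that same node — the sister group — is ((Musca,Sciurus),Carpinus); its 3 tips in alphabetical order are the answer.

Carpinus, Musca, Sciurus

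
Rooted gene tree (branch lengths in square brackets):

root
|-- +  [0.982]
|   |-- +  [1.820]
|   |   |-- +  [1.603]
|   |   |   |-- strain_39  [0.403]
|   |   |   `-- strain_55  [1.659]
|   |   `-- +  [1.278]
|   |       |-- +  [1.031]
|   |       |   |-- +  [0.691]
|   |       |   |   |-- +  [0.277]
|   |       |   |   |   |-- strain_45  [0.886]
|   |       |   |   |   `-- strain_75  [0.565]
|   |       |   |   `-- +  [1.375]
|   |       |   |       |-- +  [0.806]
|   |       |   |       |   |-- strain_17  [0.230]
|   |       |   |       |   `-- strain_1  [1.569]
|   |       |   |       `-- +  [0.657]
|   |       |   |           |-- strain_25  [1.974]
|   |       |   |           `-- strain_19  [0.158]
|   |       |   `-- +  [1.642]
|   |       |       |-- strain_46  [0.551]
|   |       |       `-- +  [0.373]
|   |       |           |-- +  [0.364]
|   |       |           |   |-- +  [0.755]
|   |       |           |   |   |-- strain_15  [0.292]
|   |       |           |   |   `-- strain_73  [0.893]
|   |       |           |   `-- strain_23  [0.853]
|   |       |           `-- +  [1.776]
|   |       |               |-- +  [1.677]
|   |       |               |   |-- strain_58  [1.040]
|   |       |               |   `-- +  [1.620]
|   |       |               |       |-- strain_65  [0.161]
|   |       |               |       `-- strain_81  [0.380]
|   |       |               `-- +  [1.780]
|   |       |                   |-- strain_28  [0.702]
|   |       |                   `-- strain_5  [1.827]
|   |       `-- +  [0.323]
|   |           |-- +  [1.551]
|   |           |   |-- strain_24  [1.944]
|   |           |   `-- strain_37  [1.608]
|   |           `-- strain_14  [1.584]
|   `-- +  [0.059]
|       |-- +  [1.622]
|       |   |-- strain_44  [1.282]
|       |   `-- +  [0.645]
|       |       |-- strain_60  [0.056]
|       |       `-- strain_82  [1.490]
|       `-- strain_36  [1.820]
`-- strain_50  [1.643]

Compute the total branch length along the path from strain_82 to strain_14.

8.821

The path runs strain_82 → … → MRCA → … → strain_14; the MRCA is the node subtending (((strain_39,strain_55),((((strain_45,strain_75),((strain_17,strain_1),(strain_25,strain_19))),(strain_46,(((strain_15,strain_73),strain_23),((strain_58,(strain_65,strain_81)),(strain_28,strain_5))))),((strain_24,strain_37),strain_14))),((strain_44,(strain_60,strain_82)),strain_36)).
Branch lengths along that path: 1.490 + 0.645 + 1.622 + 0.059 + 1.820 + 1.278 + 0.323 + 1.584 = 8.821.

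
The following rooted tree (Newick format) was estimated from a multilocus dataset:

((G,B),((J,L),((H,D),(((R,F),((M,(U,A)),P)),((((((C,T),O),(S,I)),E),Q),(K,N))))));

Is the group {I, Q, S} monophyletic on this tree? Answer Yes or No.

No

The MRCA of the listed taxa subtends (((((C,T),O),(S,I)),E),Q).
That clade also contains C, E, O, T, which are not in the proposed group, so the group is not monophyletic.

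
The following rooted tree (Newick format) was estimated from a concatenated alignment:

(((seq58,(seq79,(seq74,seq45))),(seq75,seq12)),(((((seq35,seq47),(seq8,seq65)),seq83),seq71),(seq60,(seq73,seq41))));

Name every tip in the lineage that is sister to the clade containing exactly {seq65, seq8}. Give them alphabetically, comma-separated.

seq35, seq47

The clade containing exactly {seq65, seq8} attaches to the tree at the node subtending ((seq35,seq47),(seq8,seq65)).
The other lineage descending from that same node — the sister group — is (seq35,seq47); its 2 tips in alphabetical order are the answer.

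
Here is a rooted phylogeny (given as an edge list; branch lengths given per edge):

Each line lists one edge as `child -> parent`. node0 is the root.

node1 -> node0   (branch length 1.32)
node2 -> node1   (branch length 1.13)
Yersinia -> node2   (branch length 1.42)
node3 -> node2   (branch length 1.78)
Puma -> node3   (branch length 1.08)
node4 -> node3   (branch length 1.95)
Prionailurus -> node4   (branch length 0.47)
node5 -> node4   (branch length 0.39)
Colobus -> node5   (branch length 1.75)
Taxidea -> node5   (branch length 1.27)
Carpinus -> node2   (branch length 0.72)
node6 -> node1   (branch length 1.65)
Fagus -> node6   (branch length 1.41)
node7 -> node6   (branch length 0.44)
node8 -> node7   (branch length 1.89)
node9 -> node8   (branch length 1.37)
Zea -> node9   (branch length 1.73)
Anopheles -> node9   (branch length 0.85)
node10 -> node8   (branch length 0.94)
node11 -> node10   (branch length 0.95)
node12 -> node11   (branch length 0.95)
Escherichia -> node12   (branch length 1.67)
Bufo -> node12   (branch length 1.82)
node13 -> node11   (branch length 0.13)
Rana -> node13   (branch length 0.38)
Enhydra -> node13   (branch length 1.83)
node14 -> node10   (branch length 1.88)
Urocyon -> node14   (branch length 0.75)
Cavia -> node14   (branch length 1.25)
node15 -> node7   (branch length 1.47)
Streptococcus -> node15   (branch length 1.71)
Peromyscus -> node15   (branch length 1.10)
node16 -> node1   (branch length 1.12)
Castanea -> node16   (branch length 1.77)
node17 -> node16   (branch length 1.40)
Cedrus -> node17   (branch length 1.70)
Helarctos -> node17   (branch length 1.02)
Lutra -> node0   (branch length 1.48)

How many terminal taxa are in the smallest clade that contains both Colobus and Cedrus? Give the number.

20

The MRCA of Colobus and Cedrus is the node subtending ((Yersinia,(Puma,(Prionailurus,(Colobus,Taxidea))),Carpinus),(Fagus,(((Zea,Anopheles),(((Escherichia,Bufo),(Rana,Enhydra)),(Urocyon,Cavia))),(Streptococcus,Peromyscus))),(Castanea,(Cedrus,Helarctos))).
That clade contains 20 terminal taxa: Anopheles, Bufo, Carpinus, Castanea, Cavia, Cedrus, Colobus, Enhydra, Escherichia, Fagus, Helarctos, Peromyscus, Prionailurus, Puma, Rana, Streptococcus, Taxidea, Urocyon, Yersinia, Zea.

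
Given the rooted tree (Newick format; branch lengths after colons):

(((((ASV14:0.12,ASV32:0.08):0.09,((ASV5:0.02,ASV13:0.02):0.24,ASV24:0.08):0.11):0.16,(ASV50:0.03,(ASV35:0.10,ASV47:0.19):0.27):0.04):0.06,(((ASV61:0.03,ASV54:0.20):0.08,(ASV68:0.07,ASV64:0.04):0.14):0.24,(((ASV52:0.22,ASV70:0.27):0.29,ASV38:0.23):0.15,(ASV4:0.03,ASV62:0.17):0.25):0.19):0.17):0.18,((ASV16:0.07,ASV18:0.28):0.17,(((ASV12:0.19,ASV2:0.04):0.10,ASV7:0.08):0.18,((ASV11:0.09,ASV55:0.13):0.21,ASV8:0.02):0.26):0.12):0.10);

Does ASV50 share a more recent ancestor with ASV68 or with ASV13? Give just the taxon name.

ASV13

The MRCA of ASV50 and ASV13 subtends (((ASV14,ASV32),((ASV5,ASV13),ASV24)),(ASV50,(ASV35,ASV47))) (8 taxa).
The MRCA of ASV50 and ASV68 subtends ((((ASV14,ASV32),((ASV5,ASV13),ASV24)),(ASV50,(ASV35,ASV47))),(((ASV61,ASV54),(ASV68,ASV64)),(((ASV52,ASV70),ASV38),(ASV4,ASV62)))) (17 taxa).
The first is nested inside the second, so ASV50 shares a more recent common ancestor with ASV13.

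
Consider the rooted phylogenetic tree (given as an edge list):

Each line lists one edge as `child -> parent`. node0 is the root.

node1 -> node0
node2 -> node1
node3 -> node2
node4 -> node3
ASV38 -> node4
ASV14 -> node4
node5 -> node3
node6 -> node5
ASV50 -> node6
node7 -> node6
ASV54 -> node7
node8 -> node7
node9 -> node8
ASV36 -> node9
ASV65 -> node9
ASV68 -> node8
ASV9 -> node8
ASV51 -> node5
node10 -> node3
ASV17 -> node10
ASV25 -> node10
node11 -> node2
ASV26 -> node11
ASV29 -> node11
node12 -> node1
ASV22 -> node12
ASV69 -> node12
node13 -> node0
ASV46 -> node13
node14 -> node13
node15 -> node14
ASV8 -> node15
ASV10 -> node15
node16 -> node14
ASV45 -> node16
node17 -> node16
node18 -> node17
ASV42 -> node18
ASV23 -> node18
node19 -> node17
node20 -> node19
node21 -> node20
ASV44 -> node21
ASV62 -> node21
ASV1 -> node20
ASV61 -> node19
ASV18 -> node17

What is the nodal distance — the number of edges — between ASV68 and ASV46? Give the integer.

The MRCA of ASV68 and ASV46 is the root of the tree.
From ASV68 up to that node: 8 branches. From ASV46 up to the same node: 2 branches. Total: 8 + 2 = 10.

10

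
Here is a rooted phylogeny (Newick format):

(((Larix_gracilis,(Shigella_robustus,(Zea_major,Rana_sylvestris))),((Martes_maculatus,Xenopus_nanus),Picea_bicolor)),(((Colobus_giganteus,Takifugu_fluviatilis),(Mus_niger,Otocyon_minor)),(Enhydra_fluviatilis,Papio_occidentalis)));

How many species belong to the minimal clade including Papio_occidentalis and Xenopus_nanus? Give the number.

The MRCA of Papio_occidentalis and Xenopus_nanus is the root, so the clade is the entire tree.
That clade contains 13 terminal taxa: Colobus_giganteus, Enhydra_fluviatilis, Larix_gracilis, Martes_maculatus, Mus_niger, Otocyon_minor, Papio_occidentalis, Picea_bicolor, Rana_sylvestris, Shigella_robustus, Takifugu_fluviatilis, Xenopus_nanus, Zea_major.

13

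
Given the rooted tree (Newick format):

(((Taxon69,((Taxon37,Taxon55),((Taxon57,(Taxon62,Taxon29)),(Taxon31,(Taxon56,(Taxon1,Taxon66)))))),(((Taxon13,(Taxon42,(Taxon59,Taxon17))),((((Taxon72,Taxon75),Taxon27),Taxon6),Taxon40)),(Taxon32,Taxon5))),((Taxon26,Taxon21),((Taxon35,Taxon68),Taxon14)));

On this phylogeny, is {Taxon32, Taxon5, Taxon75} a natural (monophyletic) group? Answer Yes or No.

No

The MRCA of the listed taxa subtends (((Taxon13,(Taxon42,(Taxon59,Taxon17))),((((Taxon72,Taxon75),Taxon27),Taxon6),Taxon40)),(Taxon32,Taxon5)).
That clade also contains Taxon13, Taxon17, Taxon27, Taxon40, Taxon42, Taxon59, Taxon6, Taxon72, which are not in the proposed group, so the group is not monophyletic.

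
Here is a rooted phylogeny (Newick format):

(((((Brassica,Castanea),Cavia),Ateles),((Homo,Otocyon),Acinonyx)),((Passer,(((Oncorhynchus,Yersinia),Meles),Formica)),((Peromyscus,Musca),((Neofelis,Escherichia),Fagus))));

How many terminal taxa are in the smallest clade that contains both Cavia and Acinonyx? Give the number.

7

The MRCA of Cavia and Acinonyx is the node subtending ((((Brassica,Castanea),Cavia),Ateles),((Homo,Otocyon),Acinonyx)).
That clade contains 7 terminal taxa: Acinonyx, Ateles, Brassica, Castanea, Cavia, Homo, Otocyon.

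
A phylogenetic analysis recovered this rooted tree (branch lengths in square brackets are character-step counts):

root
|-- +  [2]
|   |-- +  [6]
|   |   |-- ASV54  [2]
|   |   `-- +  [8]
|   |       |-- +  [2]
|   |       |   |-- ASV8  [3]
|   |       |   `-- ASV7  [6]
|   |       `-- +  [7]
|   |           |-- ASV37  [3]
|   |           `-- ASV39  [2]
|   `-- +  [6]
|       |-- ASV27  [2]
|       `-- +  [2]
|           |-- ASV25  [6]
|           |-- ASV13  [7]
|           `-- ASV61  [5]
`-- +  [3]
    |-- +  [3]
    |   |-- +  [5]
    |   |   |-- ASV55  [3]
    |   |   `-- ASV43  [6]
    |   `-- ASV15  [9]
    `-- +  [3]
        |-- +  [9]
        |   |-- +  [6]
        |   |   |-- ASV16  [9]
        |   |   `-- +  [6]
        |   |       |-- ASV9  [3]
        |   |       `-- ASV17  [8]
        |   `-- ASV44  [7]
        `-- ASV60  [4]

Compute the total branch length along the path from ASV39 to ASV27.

The path runs ASV39 → … → MRCA → … → ASV27; the MRCA is the node subtending ((ASV54,((ASV8,ASV7),(ASV37,ASV39))),(ASV27,(ASV25,ASV13,ASV61))).
Branch lengths along that path: 2 + 7 + 8 + 6 + 6 + 2 = 31.

31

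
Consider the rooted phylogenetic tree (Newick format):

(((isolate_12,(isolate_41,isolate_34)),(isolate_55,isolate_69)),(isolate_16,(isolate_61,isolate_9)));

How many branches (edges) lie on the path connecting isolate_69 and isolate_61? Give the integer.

6

The MRCA of isolate_69 and isolate_61 is the root of the tree.
From isolate_69 up to that node: 3 branches. From isolate_61 up to the same node: 3 branches. Total: 3 + 3 = 6.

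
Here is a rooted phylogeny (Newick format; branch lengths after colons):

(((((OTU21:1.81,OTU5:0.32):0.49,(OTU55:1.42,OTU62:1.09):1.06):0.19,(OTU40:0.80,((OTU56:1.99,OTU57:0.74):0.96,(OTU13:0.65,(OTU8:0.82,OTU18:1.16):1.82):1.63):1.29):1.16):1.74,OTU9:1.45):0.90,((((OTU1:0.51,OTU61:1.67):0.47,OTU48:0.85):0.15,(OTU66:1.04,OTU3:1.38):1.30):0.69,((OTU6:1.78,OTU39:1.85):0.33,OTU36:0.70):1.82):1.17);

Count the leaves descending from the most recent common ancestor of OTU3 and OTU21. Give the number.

19

The MRCA of OTU3 and OTU21 is the root, so the clade is the entire tree.
That clade contains 19 terminal taxa: OTU1, OTU13, OTU18, OTU21, OTU3, OTU36, OTU39, OTU40, OTU48, OTU5, OTU55, OTU56, OTU57, OTU6, OTU61, OTU62, OTU66, OTU8, OTU9.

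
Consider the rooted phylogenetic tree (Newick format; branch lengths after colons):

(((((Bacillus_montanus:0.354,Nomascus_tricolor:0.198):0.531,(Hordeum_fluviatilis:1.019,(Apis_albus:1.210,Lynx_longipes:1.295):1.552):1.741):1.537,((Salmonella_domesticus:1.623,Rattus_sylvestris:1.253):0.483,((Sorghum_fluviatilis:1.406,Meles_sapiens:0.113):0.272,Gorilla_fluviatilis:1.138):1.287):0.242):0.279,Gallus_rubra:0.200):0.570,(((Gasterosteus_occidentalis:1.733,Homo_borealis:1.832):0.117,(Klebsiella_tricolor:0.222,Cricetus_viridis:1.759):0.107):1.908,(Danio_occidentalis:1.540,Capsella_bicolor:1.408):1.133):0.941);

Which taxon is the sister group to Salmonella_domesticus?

Rattus_sylvestris

Salmonella_domesticus attaches to the tree at the node subtending (Salmonella_domesticus,Rattus_sylvestris).
The other lineage descending from that same node — the sister group — is the single tip Rattus_sylvestris.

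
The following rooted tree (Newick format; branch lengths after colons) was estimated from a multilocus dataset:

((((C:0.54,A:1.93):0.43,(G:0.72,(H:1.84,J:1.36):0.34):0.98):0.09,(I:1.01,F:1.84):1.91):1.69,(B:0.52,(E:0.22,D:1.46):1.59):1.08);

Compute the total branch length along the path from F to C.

The path runs F → … → MRCA → … → C; the MRCA is the node subtending (((C,A),(G,(H,J))),(I,F)).
Branch lengths along that path: 1.84 + 1.91 + 0.09 + 0.43 + 0.54 = 4.81.

4.81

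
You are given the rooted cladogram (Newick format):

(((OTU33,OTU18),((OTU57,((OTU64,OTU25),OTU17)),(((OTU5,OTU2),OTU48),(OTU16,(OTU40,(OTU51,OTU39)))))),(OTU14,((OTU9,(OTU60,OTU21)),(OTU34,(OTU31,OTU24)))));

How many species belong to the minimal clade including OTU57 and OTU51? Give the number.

11

The MRCA of OTU57 and OTU51 is the node subtending ((OTU57,((OTU64,OTU25),OTU17)),(((OTU5,OTU2),OTU48),(OTU16,(OTU40,(OTU51,OTU39))))).
That clade contains 11 terminal taxa: OTU16, OTU17, OTU2, OTU25, OTU39, OTU40, OTU48, OTU5, OTU51, OTU57, OTU64.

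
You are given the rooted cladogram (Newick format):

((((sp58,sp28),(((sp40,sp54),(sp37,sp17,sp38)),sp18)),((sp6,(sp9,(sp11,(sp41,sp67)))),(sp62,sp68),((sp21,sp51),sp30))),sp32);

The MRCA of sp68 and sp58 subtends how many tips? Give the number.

The MRCA of sp68 and sp58 is the node subtending (((sp58,sp28),(((sp40,sp54),(sp37,sp17,sp38)),sp18)),((sp6,(sp9,(sp11,(sp41,sp67)))),(sp62,sp68),((sp21,sp51),sp30))).
That clade contains 18 terminal taxa: sp11, sp17, sp18, sp21, sp28, sp30, sp37, sp38, sp40, sp41, sp51, sp54, sp58, sp6, sp62, sp67, sp68, sp9.

18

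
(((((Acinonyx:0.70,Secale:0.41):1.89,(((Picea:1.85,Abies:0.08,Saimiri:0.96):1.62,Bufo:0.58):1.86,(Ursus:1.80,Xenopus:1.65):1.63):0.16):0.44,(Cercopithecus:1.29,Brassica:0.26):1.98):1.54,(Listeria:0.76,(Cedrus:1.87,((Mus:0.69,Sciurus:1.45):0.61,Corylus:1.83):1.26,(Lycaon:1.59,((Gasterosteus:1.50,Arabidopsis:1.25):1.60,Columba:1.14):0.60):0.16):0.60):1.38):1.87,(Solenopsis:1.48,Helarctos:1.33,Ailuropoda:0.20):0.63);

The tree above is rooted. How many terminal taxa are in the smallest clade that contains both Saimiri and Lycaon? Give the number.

19

The MRCA of Saimiri and Lycaon is the node subtending ((((Acinonyx,Secale),(((Picea,Abies,Saimiri),Bufo),(Ursus,Xenopus))),(Cercopithecus,Brassica)),(Listeria,(Cedrus,((Mus,Sciurus),Corylus),(Lycaon,((Gasterosteus,Arabidopsis),Columba))))).
That clade contains 19 terminal taxa: Abies, Acinonyx, Arabidopsis, Brassica, Bufo, Cedrus, Cercopithecus, Columba, Corylus, Gasterosteus, Listeria, Lycaon, Mus, Picea, Saimiri, Sciurus, Secale, Ursus, Xenopus.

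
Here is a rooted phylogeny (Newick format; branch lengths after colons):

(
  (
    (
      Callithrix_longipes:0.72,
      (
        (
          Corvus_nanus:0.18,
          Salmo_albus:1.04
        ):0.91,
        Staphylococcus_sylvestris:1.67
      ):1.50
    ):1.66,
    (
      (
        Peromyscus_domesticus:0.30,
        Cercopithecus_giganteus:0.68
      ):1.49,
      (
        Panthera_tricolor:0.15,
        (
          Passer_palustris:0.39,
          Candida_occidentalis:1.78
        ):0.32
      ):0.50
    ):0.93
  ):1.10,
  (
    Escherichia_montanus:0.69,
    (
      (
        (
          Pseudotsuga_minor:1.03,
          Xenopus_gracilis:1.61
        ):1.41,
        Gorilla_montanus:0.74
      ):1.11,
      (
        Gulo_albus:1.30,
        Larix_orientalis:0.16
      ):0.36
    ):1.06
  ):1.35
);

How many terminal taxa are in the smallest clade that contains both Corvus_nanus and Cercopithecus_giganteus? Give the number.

The MRCA of Corvus_nanus and Cercopithecus_giganteus is the node subtending ((Callithrix_longipes,((Corvus_nanus,Salmo_albus),Staphylococcus_sylvestris)),((Peromyscus_domesticus,Cercopithecus_giganteus),(Panthera_tricolor,(Passer_palustris,Candida_occidentalis)))).
That clade contains 9 terminal taxa: Callithrix_longipes, Candida_occidentalis, Cercopithecus_giganteus, Corvus_nanus, Panthera_tricolor, Passer_palustris, Peromyscus_domesticus, Salmo_albus, Staphylococcus_sylvestris.

9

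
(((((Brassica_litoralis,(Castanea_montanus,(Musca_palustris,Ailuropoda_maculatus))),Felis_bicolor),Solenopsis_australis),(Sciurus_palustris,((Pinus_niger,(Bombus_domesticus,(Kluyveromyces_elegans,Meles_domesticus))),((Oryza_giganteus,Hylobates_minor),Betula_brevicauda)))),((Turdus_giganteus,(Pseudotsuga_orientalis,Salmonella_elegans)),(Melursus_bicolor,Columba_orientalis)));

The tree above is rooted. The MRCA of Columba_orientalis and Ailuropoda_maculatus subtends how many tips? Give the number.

19

The MRCA of Columba_orientalis and Ailuropoda_maculatus is the root, so the clade is the entire tree.
That clade contains 19 terminal taxa: Ailuropoda_maculatus, Betula_brevicauda, Bombus_domesticus, Brassica_litoralis, Castanea_montanus, Columba_orientalis, Felis_bicolor, Hylobates_minor, Kluyveromyces_elegans, Meles_domesticus, Melursus_bicolor, Musca_palustris, Oryza_giganteus, Pinus_niger, Pseudotsuga_orientalis, Salmonella_elegans, Sciurus_palustris, Solenopsis_australis, Turdus_giganteus.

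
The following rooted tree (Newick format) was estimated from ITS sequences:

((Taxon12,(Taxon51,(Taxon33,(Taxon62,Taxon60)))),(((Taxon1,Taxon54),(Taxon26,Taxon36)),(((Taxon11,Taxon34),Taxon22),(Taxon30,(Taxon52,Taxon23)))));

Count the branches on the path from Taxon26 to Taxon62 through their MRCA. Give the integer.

9

The MRCA of Taxon26 and Taxon62 is the root of the tree.
From Taxon26 up to that node: 4 branches. From Taxon62 up to the same node: 5 branches. Total: 4 + 5 = 9.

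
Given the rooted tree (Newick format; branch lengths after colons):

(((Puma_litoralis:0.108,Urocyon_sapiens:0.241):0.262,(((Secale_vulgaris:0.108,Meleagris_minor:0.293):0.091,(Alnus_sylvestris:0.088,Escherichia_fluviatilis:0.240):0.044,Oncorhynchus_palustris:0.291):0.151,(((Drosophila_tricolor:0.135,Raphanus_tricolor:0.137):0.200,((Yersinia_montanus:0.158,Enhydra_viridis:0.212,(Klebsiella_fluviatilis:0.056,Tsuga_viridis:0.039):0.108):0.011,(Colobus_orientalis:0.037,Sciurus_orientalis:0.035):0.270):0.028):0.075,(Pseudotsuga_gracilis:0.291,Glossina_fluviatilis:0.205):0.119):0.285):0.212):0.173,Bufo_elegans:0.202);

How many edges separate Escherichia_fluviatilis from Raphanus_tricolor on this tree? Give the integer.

The MRCA of Escherichia_fluviatilis and Raphanus_tricolor is the node subtending (((Secale_vulgaris,Meleagris_minor),(Alnus_sylvestris,Escherichia_fluviatilis),Oncorhynchus_palustris),(((Drosophila_tricolor,Raphanus_tricolor),((Yersinia_montanus,Enhydra_viridis,(Klebsiella_fluviatilis,Tsuga_viridis)),(Colobus_orientalis,Sciurus_orientalis))),(Pseudotsuga_gracilis,Glossina_fluviatilis))).
From Escherichia_fluviatilis up to that node: 3 branches. From Raphanus_tricolor up to the same node: 4 branches. Total: 3 + 4 = 7.

7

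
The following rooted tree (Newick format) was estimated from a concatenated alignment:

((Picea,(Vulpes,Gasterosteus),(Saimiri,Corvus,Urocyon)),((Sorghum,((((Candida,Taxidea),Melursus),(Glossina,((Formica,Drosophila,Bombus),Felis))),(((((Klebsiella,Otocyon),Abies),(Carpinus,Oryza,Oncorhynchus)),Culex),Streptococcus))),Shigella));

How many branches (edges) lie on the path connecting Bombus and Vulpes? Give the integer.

The MRCA of Bombus and Vulpes is the root of the tree.
From Bombus up to that node: 8 branches. From Vulpes up to the same node: 3 branches. Total: 8 + 3 = 11.

11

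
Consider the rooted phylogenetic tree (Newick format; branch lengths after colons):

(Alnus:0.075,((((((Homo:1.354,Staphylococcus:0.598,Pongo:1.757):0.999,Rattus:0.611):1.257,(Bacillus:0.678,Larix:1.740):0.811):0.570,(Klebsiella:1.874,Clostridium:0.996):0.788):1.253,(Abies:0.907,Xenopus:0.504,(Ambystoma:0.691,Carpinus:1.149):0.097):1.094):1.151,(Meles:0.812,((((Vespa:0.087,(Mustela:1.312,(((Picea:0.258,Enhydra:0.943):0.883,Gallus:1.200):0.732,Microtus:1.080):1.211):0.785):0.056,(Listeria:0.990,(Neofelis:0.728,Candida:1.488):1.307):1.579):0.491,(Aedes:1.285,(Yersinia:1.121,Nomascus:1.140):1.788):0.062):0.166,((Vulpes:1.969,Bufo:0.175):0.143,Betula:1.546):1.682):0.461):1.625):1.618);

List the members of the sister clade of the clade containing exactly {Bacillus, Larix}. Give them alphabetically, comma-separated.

Homo, Pongo, Rattus, Staphylococcus

The clade containing exactly {Bacillus, Larix} attaches to the tree at the node subtending (((Homo,Staphylococcus,Pongo),Rattus),(Bacillus,Larix)).
The other lineage descending from that same node — the sister group — is ((Homo,Staphylococcus,Pongo),Rattus); its 4 tips in alphabetical order are the answer.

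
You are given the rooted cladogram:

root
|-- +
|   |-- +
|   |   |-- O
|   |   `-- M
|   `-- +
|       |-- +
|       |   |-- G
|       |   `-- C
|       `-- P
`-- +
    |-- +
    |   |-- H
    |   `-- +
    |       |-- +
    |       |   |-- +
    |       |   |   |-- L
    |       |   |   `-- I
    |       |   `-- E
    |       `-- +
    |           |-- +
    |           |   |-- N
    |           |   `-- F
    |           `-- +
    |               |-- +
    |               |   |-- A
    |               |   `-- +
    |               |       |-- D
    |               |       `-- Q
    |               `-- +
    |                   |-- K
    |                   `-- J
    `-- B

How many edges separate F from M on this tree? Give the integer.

The MRCA of F and M is the root of the tree.
From F up to that node: 6 branches. From M up to the same node: 3 branches. Total: 6 + 3 = 9.

9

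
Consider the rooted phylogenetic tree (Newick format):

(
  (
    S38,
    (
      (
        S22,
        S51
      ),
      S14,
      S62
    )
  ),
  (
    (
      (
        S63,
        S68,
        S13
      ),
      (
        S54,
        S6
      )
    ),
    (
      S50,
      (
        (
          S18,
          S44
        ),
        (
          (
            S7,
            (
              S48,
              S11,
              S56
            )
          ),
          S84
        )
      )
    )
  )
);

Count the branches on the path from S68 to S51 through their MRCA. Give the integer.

8

The MRCA of S68 and S51 is the root of the tree.
From S68 up to that node: 4 branches. From S51 up to the same node: 4 branches. Total: 4 + 4 = 8.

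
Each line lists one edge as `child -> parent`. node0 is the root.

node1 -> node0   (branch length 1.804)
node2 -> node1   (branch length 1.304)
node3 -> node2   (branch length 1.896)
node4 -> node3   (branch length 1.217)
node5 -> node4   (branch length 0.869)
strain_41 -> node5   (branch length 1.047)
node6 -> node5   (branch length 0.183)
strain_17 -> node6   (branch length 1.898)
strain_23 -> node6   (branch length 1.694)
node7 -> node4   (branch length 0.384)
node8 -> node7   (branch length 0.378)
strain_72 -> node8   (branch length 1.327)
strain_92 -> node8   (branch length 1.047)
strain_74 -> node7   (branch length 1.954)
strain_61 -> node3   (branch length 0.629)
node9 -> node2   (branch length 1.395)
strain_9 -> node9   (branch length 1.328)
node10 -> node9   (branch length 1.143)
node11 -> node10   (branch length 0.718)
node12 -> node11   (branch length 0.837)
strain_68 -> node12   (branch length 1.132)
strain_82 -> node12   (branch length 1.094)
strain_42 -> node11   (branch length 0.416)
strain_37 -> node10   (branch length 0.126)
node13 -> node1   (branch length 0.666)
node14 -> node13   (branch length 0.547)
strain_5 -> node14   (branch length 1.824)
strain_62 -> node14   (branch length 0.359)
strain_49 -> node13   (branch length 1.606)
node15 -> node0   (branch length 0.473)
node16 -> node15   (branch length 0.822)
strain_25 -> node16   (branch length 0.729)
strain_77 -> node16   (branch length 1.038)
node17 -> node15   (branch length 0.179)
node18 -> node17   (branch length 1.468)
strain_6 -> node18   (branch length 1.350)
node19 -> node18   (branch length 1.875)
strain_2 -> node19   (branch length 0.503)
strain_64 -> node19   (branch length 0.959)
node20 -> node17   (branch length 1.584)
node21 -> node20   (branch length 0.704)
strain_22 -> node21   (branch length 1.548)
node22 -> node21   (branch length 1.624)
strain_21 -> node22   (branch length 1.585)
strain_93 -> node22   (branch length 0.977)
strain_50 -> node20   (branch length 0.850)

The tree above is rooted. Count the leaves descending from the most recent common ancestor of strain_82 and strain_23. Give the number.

The MRCA of strain_82 and strain_23 is the node subtending ((((strain_41,(strain_17,strain_23)),((strain_72,strain_92),strain_74)),strain_61),(strain_9,(((strain_68,strain_82),strain_42),strain_37))).
That clade contains 12 terminal taxa: strain_17, strain_23, strain_37, strain_41, strain_42, strain_61, strain_68, strain_72, strain_74, strain_82, strain_9, strain_92.

12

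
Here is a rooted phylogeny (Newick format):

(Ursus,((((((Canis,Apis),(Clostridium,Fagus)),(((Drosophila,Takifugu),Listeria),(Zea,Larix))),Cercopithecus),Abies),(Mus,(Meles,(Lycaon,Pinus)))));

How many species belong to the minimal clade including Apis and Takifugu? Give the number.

9

The MRCA of Apis and Takifugu is the node subtending (((Canis,Apis),(Clostridium,Fagus)),(((Drosophila,Takifugu),Listeria),(Zea,Larix))).
That clade contains 9 terminal taxa: Apis, Canis, Clostridium, Drosophila, Fagus, Larix, Listeria, Takifugu, Zea.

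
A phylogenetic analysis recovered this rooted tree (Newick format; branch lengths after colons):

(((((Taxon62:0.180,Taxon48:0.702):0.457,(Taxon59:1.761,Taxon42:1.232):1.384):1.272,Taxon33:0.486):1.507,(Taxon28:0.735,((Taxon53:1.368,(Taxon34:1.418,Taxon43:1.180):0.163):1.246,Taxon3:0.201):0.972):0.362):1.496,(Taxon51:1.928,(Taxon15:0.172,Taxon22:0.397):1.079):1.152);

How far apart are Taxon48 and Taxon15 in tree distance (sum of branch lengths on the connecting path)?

The path runs Taxon48 → … → MRCA → … → Taxon15; the MRCA is the root of the tree.
Branch lengths along that path: 0.702 + 0.457 + 1.272 + 1.507 + 1.496 + 1.152 + 1.079 + 0.172 = 7.837.

7.837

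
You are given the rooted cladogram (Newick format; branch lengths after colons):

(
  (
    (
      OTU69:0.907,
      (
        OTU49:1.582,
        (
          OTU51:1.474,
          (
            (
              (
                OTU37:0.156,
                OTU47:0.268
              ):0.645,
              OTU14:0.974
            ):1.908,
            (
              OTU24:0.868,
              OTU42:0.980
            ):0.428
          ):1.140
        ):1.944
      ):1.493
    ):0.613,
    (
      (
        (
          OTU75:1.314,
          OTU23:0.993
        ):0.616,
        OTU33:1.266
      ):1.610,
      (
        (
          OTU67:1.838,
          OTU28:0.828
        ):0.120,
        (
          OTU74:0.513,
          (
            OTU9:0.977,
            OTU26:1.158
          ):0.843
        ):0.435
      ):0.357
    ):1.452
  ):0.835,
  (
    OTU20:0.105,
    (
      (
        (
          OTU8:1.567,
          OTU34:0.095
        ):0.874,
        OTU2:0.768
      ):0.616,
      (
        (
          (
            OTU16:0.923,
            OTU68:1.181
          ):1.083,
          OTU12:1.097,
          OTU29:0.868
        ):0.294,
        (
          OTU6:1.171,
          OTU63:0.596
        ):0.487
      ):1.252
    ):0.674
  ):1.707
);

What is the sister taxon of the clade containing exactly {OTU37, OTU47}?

OTU14

The clade containing exactly {OTU37, OTU47} attaches to the tree at the node subtending ((OTU37,OTU47),OTU14).
The other lineage descending from that same node — the sister group — is the single tip OTU14.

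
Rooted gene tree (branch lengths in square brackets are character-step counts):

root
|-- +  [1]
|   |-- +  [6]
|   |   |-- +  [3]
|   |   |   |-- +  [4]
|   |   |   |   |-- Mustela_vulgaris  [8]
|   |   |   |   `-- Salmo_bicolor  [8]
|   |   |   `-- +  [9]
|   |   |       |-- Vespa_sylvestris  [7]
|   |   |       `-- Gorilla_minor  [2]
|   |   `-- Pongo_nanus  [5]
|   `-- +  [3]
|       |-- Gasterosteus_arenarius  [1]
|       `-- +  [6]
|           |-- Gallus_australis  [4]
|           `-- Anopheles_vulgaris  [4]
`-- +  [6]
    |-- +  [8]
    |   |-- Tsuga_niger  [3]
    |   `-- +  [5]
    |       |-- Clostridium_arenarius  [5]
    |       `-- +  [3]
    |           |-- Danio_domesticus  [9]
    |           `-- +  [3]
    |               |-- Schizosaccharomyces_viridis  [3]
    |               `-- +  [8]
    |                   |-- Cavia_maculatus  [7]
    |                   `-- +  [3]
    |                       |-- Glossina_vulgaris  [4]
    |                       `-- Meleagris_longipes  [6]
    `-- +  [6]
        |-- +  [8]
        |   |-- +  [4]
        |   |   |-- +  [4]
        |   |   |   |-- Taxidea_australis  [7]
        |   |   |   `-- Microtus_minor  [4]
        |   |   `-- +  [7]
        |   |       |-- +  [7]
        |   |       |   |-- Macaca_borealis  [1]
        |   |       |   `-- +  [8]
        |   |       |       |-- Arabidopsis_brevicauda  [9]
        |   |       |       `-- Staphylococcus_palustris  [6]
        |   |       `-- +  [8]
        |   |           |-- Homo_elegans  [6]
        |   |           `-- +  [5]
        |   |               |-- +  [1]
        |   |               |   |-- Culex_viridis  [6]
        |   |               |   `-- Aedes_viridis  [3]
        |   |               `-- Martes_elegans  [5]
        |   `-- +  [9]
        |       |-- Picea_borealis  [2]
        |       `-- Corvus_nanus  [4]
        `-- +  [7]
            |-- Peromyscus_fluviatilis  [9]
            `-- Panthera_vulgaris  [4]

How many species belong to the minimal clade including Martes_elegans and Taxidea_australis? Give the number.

9

The MRCA of Martes_elegans and Taxidea_australis is the node subtending ((Taxidea_australis,Microtus_minor),((Macaca_borealis,(Arabidopsis_brevicauda,Staphylococcus_palustris)),(Homo_elegans,((Culex_viridis,Aedes_viridis),Martes_elegans)))).
That clade contains 9 terminal taxa: Aedes_viridis, Arabidopsis_brevicauda, Culex_viridis, Homo_elegans, Macaca_borealis, Martes_elegans, Microtus_minor, Staphylococcus_palustris, Taxidea_australis.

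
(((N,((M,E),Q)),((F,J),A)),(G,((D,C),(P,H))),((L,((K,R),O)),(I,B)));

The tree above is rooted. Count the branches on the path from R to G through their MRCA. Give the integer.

7

The MRCA of R and G is the root of the tree.
From R up to that node: 5 branches. From G up to the same node: 2 branches. Total: 5 + 2 = 7.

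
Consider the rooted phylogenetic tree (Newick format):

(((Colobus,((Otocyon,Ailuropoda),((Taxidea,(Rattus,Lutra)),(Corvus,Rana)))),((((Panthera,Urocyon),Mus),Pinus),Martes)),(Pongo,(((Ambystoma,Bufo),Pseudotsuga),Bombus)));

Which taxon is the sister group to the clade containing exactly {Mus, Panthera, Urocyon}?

The clade containing exactly {Mus, Panthera, Urocyon} attaches to the tree at the node subtending (((Panthera,Urocyon),Mus),Pinus).
The other lineage descending from that same node — the sister group — is the single tip Pinus.

Pinus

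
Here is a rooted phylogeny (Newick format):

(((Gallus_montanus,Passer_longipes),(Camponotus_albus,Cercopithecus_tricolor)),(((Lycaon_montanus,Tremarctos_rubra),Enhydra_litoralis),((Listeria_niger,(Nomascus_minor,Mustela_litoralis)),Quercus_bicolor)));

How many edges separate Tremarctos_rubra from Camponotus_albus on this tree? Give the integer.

The MRCA of Tremarctos_rubra and Camponotus_albus is the root of the tree.
From Tremarctos_rubra up to that node: 4 branches. From Camponotus_albus up to the same node: 3 branches. Total: 4 + 3 = 7.

7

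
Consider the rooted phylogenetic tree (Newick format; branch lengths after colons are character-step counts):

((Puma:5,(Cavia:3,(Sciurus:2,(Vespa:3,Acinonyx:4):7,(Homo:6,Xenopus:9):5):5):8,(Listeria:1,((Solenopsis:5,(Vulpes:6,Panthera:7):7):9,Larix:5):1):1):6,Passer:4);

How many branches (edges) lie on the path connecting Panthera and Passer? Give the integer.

7

The MRCA of Panthera and Passer is the root of the tree.
From Panthera up to that node: 6 branches. From Passer up to the same node: 1 branch. Total: 6 + 1 = 7.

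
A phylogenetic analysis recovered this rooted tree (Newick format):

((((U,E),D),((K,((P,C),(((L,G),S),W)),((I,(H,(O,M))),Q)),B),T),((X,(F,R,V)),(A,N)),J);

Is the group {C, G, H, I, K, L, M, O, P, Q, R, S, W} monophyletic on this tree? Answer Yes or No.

The MRCA of the listed taxa is the root, so the smallest clade containing them is the whole tree.
That clade also contains A, B, D, E, F, J, N, T, U, V, X, which are not in the proposed group, so the group is not monophyletic.

No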